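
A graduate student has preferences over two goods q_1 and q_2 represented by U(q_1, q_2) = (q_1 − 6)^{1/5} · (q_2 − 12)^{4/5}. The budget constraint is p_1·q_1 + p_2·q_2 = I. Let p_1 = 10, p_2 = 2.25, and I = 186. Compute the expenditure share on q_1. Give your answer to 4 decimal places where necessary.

share on q_1 = 0.429

After buying the subsistence bundle (6, 12), a share 0.2 of the remaining income goes to q_1: q_1* = 6 + 0.2·(I − 6p_1 − 12p_2)/p_1.
Discretionary income = 186 − 6·10 − 12·2.25 = 99; q_1* = 6 + 0.2·99/10 = 7.98; q_2* = 12 + 0.8·99/2.25 = 47.2.
Expenditure on q_1: 10·7.98 = 79.8; share = 0.429.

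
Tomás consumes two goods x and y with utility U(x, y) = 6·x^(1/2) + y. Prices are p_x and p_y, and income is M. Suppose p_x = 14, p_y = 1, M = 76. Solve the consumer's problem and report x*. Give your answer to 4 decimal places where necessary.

x* = 0.0459

Utility is quasi-linear in y; the FOC for x is 3/√x = p_x/p_y.
Thus x* = (3·p_y/p_x)² — independent of M — with the rest of income spent on y.
Plugging in: x* = (3·1/14)² = 0.0459.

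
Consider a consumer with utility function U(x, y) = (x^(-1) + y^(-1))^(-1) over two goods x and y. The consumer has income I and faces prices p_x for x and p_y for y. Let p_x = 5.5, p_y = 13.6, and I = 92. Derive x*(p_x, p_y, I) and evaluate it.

Numerically y/x = 0.635934, so x* = 92/(5.5 + 13.6·0.635934) = 6.5024.

x* = 6.5024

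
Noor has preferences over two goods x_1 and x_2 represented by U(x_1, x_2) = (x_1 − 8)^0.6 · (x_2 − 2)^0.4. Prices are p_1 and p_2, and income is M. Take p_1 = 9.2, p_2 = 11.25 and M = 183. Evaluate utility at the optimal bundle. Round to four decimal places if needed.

This is Cobb-Douglas in (x_1−8, x_2−2): tangency gives 0.6·p_2·(x_2−2) = 0.4·p_1·(x_1−8).
After buying the subsistence bundle (8, 2), a share 0.6 of the remaining income goes to x_1: x_1* = 8 + 0.6·(M − 8p_1 − 2p_2)/p_1.
Discretionary income = 183 − 8·9.2 − 2·11.25 = 86.9; x_1* = 8 + 0.6·86.9/9.2 = 13.6674; x_2* = 2 + 0.4·86.9/11.25 = 5.0898.
Utility at the optimum: U(13.6674, 5.0898) = 4.4463.

V = 4.4463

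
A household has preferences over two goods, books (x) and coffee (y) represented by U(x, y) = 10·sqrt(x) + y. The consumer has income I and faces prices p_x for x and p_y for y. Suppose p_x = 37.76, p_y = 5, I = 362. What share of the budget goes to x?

share on x = 0.0457

Set MRS = p_x/p_y: 5·x^(−1/2) = p_x/p_y.
Solve: √x = 5·p_y/p_x, so x*(p_x,p_y) = (5·p_y/p_x)², and y* = (I − p_x·x*)/p_y.
Plugging in: x* = (5·5/37.76)² = 0.4383, y* = 69.0896.
Expenditure on x: 37.76·0.4383 = 16.5519; share = 0.0457.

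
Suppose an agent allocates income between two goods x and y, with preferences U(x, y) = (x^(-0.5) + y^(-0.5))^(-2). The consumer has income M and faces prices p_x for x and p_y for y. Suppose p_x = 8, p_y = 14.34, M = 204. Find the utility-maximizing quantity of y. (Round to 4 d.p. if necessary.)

MU_x ∝ x^(-1.5), MU_y ∝ y^(-1.5), so MRS = (y/x)^(1.5) = p_x/p_y.
Solve for the ratio: y/x = [p_x/p_y]^(2/3).
Substitute y = (y/x)·x into the budget: x* = M/(p_x + p_y·(y/x)).
Numerically y/x = 0.677684, so x* = 204/(8 + 14.34·0.677684) = 11.5137 and y* = 0.677684·11.5137 = 7.8027.

y* = 7.8027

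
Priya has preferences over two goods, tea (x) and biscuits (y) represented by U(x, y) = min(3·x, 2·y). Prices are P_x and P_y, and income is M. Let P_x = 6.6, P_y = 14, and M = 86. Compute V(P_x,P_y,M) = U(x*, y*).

With perfect complements, no substitution: consume in ratio x:y = 2:3.
Budget: P_x·x + P_y·(3/2)·x = M, so (2·P_x + 3·P_y)·x = 2·M.
Demand: x*(P_x,P_y,M) = 2·M/(2·P_x + 3·P_y), y* = 3·M/(2·P_x + 3·P_y).
Here 2·6.6 + 3·14 = 55.2, giving x* = 3.1159 and y* = 4.6739.
Utility at the optimum: U(3.1159, 4.6739) = 9.3478.

V = 9.3478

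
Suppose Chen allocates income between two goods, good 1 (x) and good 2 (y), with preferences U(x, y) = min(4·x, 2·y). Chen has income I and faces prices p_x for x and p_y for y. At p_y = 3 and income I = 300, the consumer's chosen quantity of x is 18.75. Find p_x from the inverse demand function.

With perfect complements, no substitution: consume in ratio x:y = 2:4.
Budget: p_x·x + p_y·2·x = I, so (2·p_x + 4·p_y)·x = 2·I.
Demand: x*(p_x,p_y,I) = 2·I/(2·p_x + 4·p_y), y* = 4·I/(2·p_x + 4·p_y).
Set x* = 18.75 in the demand function and solve for p_x: p_x = 10.

p_x = 10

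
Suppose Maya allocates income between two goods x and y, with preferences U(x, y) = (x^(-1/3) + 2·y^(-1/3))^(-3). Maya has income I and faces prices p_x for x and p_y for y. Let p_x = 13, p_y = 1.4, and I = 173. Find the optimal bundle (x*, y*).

x* = 6.7778, y* = 60.6348

From the CES first-order condition, (1/2)·(y/x)^(4/3) = p_x/p_y.
Solve for the ratio: y/x = [2·p_x/p_y]^(0.75).
Substitute y = (y/x)·x into the budget: x* = I/(p_x + p_y·(y/x)).
Numerically y/x = 8.946105, so x* = 173/(13 + 1.4·8.946105) = 6.7778 and y* = 8.946105·6.7778 = 60.6348.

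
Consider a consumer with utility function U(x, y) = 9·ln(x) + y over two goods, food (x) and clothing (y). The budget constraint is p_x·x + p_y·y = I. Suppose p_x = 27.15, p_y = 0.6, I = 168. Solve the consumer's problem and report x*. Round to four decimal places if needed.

x* = 0.1989

MU_x = 9/x, MU_y = 1. Tangency: 9/x = p_x/p_y.
So x*(p_x,p_y) = 9·p_y/p_x, independent of income; and y* = (I − 9·p_y)/p_y.
At the given prices: x* = 9·0.6/27.15 = 0.1989.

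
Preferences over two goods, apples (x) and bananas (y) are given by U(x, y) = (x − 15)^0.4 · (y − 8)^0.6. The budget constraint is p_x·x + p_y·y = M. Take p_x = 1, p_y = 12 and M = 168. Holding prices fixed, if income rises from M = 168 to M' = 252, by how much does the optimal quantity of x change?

Substituting into the budget: x* = 15 + 0.4·(M − 15·p_x − 8·p_y)/p_x, and y* = 8 + 0.6·(…)/p_y.
Discretionary income = 168 − 15·1 − 8·12 = 57; x* = 15 + 0.4·57/1 = 37.8.
At M' = 252: x* = 71.4. Change: 71.4 − 37.8 = 33.6.

Δx* = 33.6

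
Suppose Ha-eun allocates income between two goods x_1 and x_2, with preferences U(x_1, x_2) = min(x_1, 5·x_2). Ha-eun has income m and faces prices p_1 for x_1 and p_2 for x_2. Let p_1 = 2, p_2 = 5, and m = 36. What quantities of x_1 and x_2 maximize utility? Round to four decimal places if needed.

x_1* = 12, x_2* = 2.4

Demand: x_1*(p_1,p_2,m) = 5·m/(5·p_1 + p_2), x_2* = m/(5·p_1 + p_2).
Here 5·2 + 5 = 15, giving x_1* = 12 and x_2* = 2.4.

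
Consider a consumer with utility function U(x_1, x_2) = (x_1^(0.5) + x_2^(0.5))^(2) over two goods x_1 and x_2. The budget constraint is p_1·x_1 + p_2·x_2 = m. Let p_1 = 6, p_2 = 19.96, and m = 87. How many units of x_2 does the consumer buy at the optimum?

x_2* = 1.0074

From the CES first-order condition, (x_2/x_1)^(0.5) = p_1/p_2.
Solve for the ratio: x_2/x_1 = [p_1/p_2]^(2).
Substitute x_2 = (x_2/x_1)·x_1 into the budget: x_1* = m/(p_1 + p_2·(x_2/x_1)).
Numerically x_2/x_1 = 0.090361, so x_1* = 87/(6 + 19.96·0.090361) = 11.1487 and x_2* = 0.090361·11.1487 = 1.0074.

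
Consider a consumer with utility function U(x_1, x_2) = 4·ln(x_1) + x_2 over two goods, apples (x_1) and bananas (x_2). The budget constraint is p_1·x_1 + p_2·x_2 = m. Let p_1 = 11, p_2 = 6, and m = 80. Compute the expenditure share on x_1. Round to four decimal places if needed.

share on x_1 = 0.3

MU_x_1 = 4/x_1, MU_x_2 = 1. Tangency: 4/x_1 = p_1/p_2.
So x_1*(p_1,p_2) = 4·p_2/p_1, independent of income; and x_2* = (m − 4·p_2)/p_2.
At the given prices: x_1* = 4·6/11 = 2.1818, and x_2* = 9.3333.
Expenditure on x_1: 11·2.1818 = 24; share = 0.3.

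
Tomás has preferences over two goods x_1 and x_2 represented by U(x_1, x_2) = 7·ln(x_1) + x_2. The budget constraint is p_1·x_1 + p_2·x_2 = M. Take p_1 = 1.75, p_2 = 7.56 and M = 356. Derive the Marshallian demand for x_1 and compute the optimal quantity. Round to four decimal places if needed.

x_1* = 30.24

MU_x_1 = 7/x_1, MU_x_2 = 1. Tangency: 7/x_1 = p_1/p_2.
So x_1*(p_1,p_2) = 7·p_2/p_1, independent of income; and x_2* = (M − 7·p_2)/p_2.
At the given prices: x_1* = 7·7.56/1.75 = 30.24.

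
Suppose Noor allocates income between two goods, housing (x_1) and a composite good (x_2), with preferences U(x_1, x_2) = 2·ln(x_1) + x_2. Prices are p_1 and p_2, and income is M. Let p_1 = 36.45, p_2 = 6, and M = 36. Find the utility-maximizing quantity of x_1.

x_1* = 0.3292

Set MRS = p_1/p_2: (2/x_1)/1 = p_1/p_2.
So x_1*(p_1,p_2) = 2·p_2/p_1, independent of income; and x_2* = (M − 2·p_2)/p_2.
At the given prices: x_1* = 2·6/36.45 = 0.3292.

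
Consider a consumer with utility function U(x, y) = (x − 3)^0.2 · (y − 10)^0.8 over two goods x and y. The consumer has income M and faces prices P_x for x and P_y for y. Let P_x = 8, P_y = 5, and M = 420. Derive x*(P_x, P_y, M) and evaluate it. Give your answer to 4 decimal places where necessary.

This is Cobb-Douglas in (x−3, y−10): tangency gives 0.2·P_y·(y−10) = 0.8·P_x·(x−3).
Substituting into the budget: x* = 3 + 0.2·(M − 3·P_x − 10·P_y)/P_x, and y* = 10 + 0.8·(…)/P_y.
Discretionary income = 420 − 3·8 − 10·5 = 346; x* = 3 + 0.2·346/8 = 11.65.

x* = 11.65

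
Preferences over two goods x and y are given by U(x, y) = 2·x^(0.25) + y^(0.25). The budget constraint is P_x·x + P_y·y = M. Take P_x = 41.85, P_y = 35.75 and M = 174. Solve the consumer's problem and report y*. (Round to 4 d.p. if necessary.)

y* = 1.4353

MU_x ∝ 2·x^(-0.75), MU_y ∝ y^(-0.75), so MRS = 2·(y/x)^(0.75) = P_x/P_y.
Solve for the ratio: y/x = [(1/2)·P_x/P_y]^(4/3).
With the ratio pinned down, the budget gives x* = M/(P_x + P_y·(y/x)) and y* = (y/x)·x*.
Numerically y/x = 0.489613, so x* = 174/(41.85 + 35.75·0.489613) = 2.9316 and y* = 0.489613·2.9316 = 1.4353.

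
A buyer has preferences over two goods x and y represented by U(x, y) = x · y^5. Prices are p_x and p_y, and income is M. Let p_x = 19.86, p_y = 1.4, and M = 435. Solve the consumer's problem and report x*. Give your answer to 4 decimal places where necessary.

x* = 3.6506

Tangency: MRS = (1/5)·y/x = p_x/p_y.
Rearranging, p_y·y = 5·p_x·x. Substituting into the budget gives p_x·x·(1 + 5) = M.
Demand: x*(p_x,p_y,M) = 1/6·M/p_x and y* = 5/6·M/p_y.
At p_x=19.86, p_y=1.4, M=435: x* = 1/6·435/19.86 = 3.6506.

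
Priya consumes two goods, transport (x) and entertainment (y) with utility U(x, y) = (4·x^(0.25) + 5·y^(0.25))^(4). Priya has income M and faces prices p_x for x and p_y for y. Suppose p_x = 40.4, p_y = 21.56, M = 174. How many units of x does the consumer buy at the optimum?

x* = 1.6191

From the CES first-order condition, (4/5)·(y/x)^(0.75) = p_x/p_y.
Solve for the ratio: y/x = [(5/4)·p_x/p_y]^(4/3).
With the ratio pinned down, the budget gives x* = M/(p_x + p_y·(y/x)) and y* = (y/x)·x*.
Numerically y/x = 3.110691, so x* = 174/(40.4 + 21.56·3.110691) = 1.6191.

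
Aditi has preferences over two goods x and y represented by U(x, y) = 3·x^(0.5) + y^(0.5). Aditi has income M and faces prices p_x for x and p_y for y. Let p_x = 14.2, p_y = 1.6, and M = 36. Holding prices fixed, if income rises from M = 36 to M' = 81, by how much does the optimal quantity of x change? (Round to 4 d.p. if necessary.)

Δx* = 1.5956

MRS = MU_x/MU_y = 3·(y/x)^(0.5). Set equal to p_x/p_y.
Hence y/x = ((1/3)·p_x/p_y)^(1/(0.5)), i.e. raised to the 2 power.
With the ratio pinned down, the budget gives x* = M/(p_x + p_y·(y/x)) and y* = (y/x)·x*.
Numerically y/x = 8.751736, so x* = 36/(14.2 + 1.6·8.751736) = 1.2765.
At M' = 81: x* = 2.8721. Change: 2.8721 − 1.2765 = 1.5956.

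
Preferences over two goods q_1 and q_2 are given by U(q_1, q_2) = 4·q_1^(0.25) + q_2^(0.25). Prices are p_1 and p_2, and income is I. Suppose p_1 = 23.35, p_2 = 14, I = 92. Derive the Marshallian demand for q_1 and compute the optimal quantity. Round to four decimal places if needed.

MRS = MU_q_1/MU_q_2 = 4·(q_2/q_1)^(0.75). Set equal to p_1/p_2.
Solve for the ratio: q_2/q_1 = [(1/4)·p_1/p_2]^(4/3).
Substitute q_2 = (q_2/q_1)·q_1 into the budget: q_1* = I/(p_1 + p_2·(q_2/q_1)).
Numerically q_2/q_1 = 0.311505, so q_1* = 92/(23.35 + 14·0.311505) = 3.32.

q_1* = 3.32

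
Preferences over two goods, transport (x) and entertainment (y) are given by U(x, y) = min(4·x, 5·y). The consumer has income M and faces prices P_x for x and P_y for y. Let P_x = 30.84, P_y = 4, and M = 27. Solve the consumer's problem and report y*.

Leontief preferences: the optimum is at the kink where x/5 = y/4, i.e. y = (4/5)·x.
Budget: P_x·x + P_y·(4/5)·x = M, so (5·P_x + 4·P_y)·x = 5·M.
Demand: x*(P_x,P_y,M) = 5·M/(5·P_x + 4·P_y), y* = 4·M/(5·P_x + 4·P_y).
Here 5·30.84 + 4·4 = 170.2, giving y* = 0.6345.

y* = 0.6345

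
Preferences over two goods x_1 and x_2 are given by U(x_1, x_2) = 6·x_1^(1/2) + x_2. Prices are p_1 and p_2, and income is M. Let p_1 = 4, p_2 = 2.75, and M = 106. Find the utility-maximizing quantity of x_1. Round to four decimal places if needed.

Set MRS = p_1/p_2: 3·x_1^(−1/2) = p_1/p_2.
Thus x_1* = (3·p_2/p_1)² — independent of M — with the rest of income spent on x_2.
Plugging in: x_1* = (3·2.75/4)² = 4.2539.

x_1* = 4.2539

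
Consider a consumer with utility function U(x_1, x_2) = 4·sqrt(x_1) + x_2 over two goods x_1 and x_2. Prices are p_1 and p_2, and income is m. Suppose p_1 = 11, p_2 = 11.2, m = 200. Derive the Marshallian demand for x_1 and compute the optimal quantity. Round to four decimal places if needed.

x_1* = 4.1468

Solve: √x_1 = 2·p_2/p_1, so x_1*(p_1,p_2) = (2·p_2/p_1)², and x_2* = (m − p_1·x_1*)/p_2.
Plugging in: x_1* = (2·11.2/11)² = 4.1468.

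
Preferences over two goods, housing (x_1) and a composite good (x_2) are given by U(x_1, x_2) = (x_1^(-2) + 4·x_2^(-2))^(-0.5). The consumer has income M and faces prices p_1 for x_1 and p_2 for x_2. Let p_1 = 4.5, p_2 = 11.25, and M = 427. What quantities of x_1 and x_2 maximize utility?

From the CES first-order condition, (1/4)·(x_2/x_1)^(3) = p_1/p_2.
Solve for the ratio: x_2/x_1 = [4·p_1/p_2]^(1/3).
With the ratio pinned down, the budget gives x_1* = M/(p_1 + p_2·(x_2/x_1)) and x_2* = (x_2/x_1)·x_1*.
Numerically x_2/x_1 = 1.169607, so x_1* = 427/(4.5 + 11.25·1.169607) = 24.1816 and x_2* = 1.169607·24.1816 = 28.2829.

x_1* = 24.1816, x_2* = 28.2829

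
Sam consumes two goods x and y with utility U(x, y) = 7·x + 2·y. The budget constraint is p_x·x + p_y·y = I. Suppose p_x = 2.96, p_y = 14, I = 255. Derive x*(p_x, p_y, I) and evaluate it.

Perfect substitutes: compare marginal utility per dollar. 7/p_x vs 2/p_y → 2.3649 vs 0.1429.
x gives more utility per dollar, so spend all income on x: x* = I/p_x, y* = 0.
Numerically: x* = 86.1486, y* = 0.

x* = 86.1486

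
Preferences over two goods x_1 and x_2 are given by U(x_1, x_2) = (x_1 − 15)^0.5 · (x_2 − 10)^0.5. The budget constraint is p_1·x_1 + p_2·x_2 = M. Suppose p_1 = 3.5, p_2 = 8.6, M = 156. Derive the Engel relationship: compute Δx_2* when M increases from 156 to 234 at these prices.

Δx_2* = 4.5349

Substituting into the budget: x_1* = 15 + 0.5·(M − 15·p_1 − 10·p_2)/p_1, and x_2* = 10 + 0.5·(…)/p_2.
Discretionary income = 156 − 15·3.5 − 10·8.6 = 17.5; x_2* = 10 + 0.5·17.5/8.6 = 11.0174.
At M' = 234: x_2* = 15.5523. Change: 15.5523 − 11.0174 = 4.5349.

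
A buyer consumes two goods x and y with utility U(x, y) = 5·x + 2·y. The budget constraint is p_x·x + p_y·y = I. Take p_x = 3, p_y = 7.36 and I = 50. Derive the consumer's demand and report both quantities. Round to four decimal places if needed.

Linear utility — the consumer picks whichever good has higher MU/price: 5/3 = 1.6667 vs 2/7.36 = 0.2717.
x gives more utility per dollar, so spend all income on x: x* = I/p_x, y* = 0.
Numerically: x* = 16.6667, y* = 0.

x* = 16.6667, y* = 0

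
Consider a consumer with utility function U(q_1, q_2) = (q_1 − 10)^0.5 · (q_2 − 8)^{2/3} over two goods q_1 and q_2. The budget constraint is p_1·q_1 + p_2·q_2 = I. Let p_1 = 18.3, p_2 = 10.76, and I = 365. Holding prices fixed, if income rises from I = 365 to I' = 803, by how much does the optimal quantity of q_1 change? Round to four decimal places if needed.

This is Cobb-Douglas in (q_1−10, q_2−8): tangency gives 0.5·p_2·(q_2−8) = 2/3·p_1·(q_1−10).
After buying the subsistence bundle (10, 8), a share 3/7 of the remaining income goes to q_1: q_1* = 10 + 3/7·(I − 10p_1 − 8p_2)/p_1.
Discretionary income = 365 − 10·18.3 − 8·10.76 = 95.92; q_1* = 10 + 3/7·95.92/18.3 = 12.2464.
At I' = 803: q_1* = 22.504. Change: 22.504 − 12.2464 = 10.2576.

Δq_1* = 10.2576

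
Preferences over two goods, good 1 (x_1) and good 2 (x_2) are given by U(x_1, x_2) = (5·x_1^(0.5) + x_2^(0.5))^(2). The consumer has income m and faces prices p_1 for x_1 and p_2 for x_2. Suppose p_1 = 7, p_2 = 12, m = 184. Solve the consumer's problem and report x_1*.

x_1* = 25.6864

Substitute x_2 = (x_2/x_1)·x_1 into the budget: x_1* = m/(p_1 + p_2·(x_2/x_1)).
Numerically x_2/x_1 = 0.013611, so x_1* = 184/(7 + 12·0.013611) = 25.6864.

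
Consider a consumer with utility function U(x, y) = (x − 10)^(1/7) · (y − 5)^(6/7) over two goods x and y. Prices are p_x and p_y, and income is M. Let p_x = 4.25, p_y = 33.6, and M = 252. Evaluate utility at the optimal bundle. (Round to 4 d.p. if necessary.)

V = 1.1012

Let x' = x−10, y' = y−5. MRS = (1/6)·y'/x' = p_x/p_y.
Substituting into the budget: x* = 10 + 1/7·(M − 10·p_x − 5·p_y)/p_x, and y* = 5 + 6/7·(…)/p_y.
Discretionary income = 252 − 10·4.25 − 5·33.6 = 41.5; x* = 10 + 1/7·41.5/4.25 = 11.395; y* = 5 + 6/7·41.5/33.6 = 6.0587.
Utility at the optimum: U(11.395, 6.0587) = 1.1012.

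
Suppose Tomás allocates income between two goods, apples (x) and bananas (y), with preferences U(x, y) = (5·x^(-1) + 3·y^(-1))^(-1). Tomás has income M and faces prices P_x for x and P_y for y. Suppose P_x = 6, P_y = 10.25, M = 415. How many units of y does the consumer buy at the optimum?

y* = 20.3689

MU_x ∝ 5·x^(-2), MU_y ∝ 3·y^(-2), so MRS = (5/3)·(y/x)^(2) = P_x/P_y.
Solve for the ratio: y/x = [(3/5)·P_x/P_y]^(0.5).
Substitute y = (y/x)·x into the budget: x* = M/(P_x + P_y·(y/x)).
Numerically y/x = 0.592638, so x* = 415/(6 + 10.25·0.592638) = 34.3698 and y* = 0.592638·34.3698 = 20.3689.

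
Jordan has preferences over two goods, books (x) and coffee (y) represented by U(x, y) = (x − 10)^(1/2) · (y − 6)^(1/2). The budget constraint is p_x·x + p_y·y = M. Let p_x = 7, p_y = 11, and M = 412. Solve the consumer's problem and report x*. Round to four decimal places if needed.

x* = 29.7143

Discretionary income = 412 − 10·7 − 6·11 = 276; x* = 10 + 0.5·276/7 = 29.7143.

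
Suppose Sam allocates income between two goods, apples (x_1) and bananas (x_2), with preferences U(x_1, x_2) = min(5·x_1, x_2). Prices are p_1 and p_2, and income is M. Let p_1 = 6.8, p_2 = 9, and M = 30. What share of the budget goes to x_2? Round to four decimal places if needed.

With perfect complements, no substitution: consume in ratio x_1:x_2 = 1:5.
Budget: p_1·x_1 + p_2·5·x_1 = M, so (p_1 + 5·p_2)·x_1 = M.
Demand: x_1*(p_1,p_2,M) = M/(p_1 + 5·p_2), x_2* = 5·M/(p_1 + 5·p_2).
Here 6.8 + 5·9 = 51.8, giving x_1* = 0.5792 and x_2* = 2.8958.
Expenditure on x_2: 9·2.8958 = 26.0618; share = 0.8687.

share on x_2 = 0.8687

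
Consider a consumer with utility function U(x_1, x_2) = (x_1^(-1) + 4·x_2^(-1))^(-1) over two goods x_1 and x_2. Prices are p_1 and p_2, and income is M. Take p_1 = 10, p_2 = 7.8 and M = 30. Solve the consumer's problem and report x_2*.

MRS = MU_x_1/MU_x_2 = (1/4)·(x_2/x_1)^(2). Set equal to p_1/p_2.
Solve for the ratio: x_2/x_1 = [4·p_1/p_2]^(0.5).
With the ratio pinned down, the budget gives x_1* = M/(p_1 + p_2·(x_2/x_1)) and x_2* = (x_2/x_1)·x_1*.
Numerically x_2/x_1 = 2.264554, so x_1* = 30/(10 + 7.8·2.264554) = 1.0845 and x_2* = 2.264554·1.0845 = 2.4558.

x_2* = 2.4558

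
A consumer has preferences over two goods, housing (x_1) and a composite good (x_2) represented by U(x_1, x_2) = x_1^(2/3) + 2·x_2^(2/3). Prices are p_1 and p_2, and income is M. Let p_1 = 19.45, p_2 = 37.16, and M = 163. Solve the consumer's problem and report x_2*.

x_2* = 3.0121

MU_x_1 ∝ x_1^(-1/3), MU_x_2 ∝ 2·x_2^(-1/3), so MRS = (1/2)·(x_2/x_1)^(1/3) = p_1/p_2.
Hence x_2/x_1 = (2·p_1/p_2)^(1/(1/3)), i.e. raised to the 3 power.
Substitute x_2 = (x_2/x_1)·x_1 into the budget: x_1* = M/(p_1 + p_2·(x_2/x_1)).
Numerically x_2/x_1 = 1.147154, so x_1* = 163/(19.45 + 37.16·1.147154) = 2.6257 and x_2* = 1.147154·2.6257 = 3.0121.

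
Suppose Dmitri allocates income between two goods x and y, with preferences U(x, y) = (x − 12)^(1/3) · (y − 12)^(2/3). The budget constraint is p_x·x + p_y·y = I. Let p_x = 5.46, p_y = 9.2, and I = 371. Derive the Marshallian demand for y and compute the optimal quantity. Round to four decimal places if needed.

MRS = (1/2)·(y−12)/(x−12). Tangency with p_x/p_y gives y−12 = 2·(p_x/p_y)·(x−12).
After buying the subsistence bundle (12, 12), a share 1/3 of the remaining income goes to x: x* = 12 + 1/3·(I − 12p_x − 12p_y)/p_x.
Discretionary income = 371 − 12·5.46 − 12·9.2 = 195.08; y* = 12 + 2/3·195.08/9.2 = 26.1362.

y* = 26.1362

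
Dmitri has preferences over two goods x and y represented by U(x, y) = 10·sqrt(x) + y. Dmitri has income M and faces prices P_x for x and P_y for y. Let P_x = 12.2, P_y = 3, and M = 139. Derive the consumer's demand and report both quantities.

Set MRS = P_x/P_y: 5·x^(−1/2) = P_x/P_y.
Thus x* = (5·P_y/P_x)² — independent of M — with the rest of income spent on y.
Plugging in: x* = (5·3/12.2)² = 1.5117, y* = 40.1858.

x* = 1.5117, y* = 40.1858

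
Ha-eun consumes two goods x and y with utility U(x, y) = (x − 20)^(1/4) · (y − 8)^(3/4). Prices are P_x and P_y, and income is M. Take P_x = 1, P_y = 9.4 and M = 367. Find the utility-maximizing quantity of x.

MRS = (1/3)·(y−8)/(x−20). Tangency with P_x/P_y gives y−8 = 3·(P_x/P_y)·(x−20).
Substituting into the budget: x* = 20 + 0.25·(M − 20·P_x − 8·P_y)/P_x, and y* = 8 + 0.75·(…)/P_y.
Discretionary income = 367 − 20·1 − 8·9.4 = 271.8; x* = 20 + 0.25·271.8/1 = 87.95.

x* = 87.95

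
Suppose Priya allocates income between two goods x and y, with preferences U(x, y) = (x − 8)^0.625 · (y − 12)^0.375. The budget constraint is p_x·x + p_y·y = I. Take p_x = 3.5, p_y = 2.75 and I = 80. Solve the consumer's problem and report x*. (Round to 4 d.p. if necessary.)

x* = 11.3929

This is Cobb-Douglas in (x−8, y−12): tangency gives 0.625·p_y·(y−12) = 0.375·p_x·(x−8).
After buying the subsistence bundle (8, 12), a share 0.625 of the remaining income goes to x: x* = 8 + 0.625·(I − 8p_x − 12p_y)/p_x.
Discretionary income = 80 − 8·3.5 − 12·2.75 = 19; x* = 8 + 0.625·19/3.5 = 11.3929.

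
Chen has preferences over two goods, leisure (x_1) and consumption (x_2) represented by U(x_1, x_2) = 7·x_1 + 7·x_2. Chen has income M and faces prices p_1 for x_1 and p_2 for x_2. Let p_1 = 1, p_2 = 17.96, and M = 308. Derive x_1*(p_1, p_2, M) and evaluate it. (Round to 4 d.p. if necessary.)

x_1* = 308

x_1 gives more utility per dollar, so spend all income on x_1: x_1* = M/p_1, x_2* = 0.
Numerically: x_1* = 308, x_2* = 0.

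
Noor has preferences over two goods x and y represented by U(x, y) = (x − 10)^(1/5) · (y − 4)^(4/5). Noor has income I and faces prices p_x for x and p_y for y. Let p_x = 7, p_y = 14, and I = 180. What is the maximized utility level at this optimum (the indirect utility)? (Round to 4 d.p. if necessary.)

Let x' = x−10, y' = y−4. MRS = (1/4)·y'/x' = p_x/p_y.
After buying the subsistence bundle (10, 4), a share 0.2 of the remaining income goes to x: x* = 10 + 0.2·(I − 10p_x − 4p_y)/p_x.
Discretionary income = 180 − 10·7 − 4·14 = 54; x* = 10 + 0.2·54/7 = 11.5429; y* = 4 + 0.8·54/14 = 7.0857.
Utility at the optimum: U(11.5429, 7.0857) = 2.6863.

V = 2.6863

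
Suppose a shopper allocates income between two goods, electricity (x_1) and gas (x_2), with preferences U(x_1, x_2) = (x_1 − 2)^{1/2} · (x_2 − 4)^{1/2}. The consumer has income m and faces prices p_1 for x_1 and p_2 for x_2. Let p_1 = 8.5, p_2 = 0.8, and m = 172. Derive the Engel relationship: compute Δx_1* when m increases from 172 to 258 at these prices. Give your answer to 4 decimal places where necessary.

This is Cobb-Douglas in (x_1−2, x_2−4): tangency gives 0.5·p_2·(x_2−4) = 0.5·p_1·(x_1−2).
After buying the subsistence bundle (2, 4), a share 0.5 of the remaining income goes to x_1: x_1* = 2 + 0.5·(m − 2p_1 − 4p_2)/p_1.
Discretionary income = 172 − 2·8.5 − 4·0.8 = 151.8; x_1* = 2 + 0.5·151.8/8.5 = 10.9294.
At m' = 258: x_1* = 15.9882. Change: 15.9882 − 10.9294 = 5.0588.

Δx_1* = 5.0588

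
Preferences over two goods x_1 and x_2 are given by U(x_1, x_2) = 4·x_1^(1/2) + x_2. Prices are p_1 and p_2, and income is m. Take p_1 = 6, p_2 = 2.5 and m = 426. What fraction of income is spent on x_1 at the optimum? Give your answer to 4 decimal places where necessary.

MU_x_1 = 2/√x_1, MU_x_2 = 1. Tangency: 2/√x_1 = p_1/p_2.
Thus x_1* = (2·p_2/p_1)² — independent of m — with the rest of income spent on x_2.
Plugging in: x_1* = (2·2.5/6)² = 0.6944, x_2* = 168.7333.
Expenditure on x_1: 6·0.6944 = 4.1667; share = 0.0098.

share on x_1 = 0.0098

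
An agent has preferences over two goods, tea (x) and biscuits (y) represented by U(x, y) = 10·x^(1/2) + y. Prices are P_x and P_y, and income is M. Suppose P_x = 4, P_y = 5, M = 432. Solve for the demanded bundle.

x* = 39.0625, y* = 55.15

Set MRS = P_x/P_y: 5·x^(−1/2) = P_x/P_y.
Solve: √x = 5·P_y/P_x, so x*(P_x,P_y) = (5·P_y/P_x)², and y* = (M − P_x·x*)/P_y.
Plugging in: x* = (5·5/4)² = 39.0625, y* = 55.15.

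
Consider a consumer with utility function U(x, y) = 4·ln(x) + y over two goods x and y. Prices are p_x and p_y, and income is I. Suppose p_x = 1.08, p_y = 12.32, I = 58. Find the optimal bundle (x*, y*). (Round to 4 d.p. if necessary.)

Set MRS = p_x/p_y: (4/x)/1 = p_x/p_y.
So x*(p_x,p_y) = 4·p_y/p_x, independent of income; and y* = (I − 4·p_y)/p_y.
At the given prices: x* = 4·12.32/1.08 = 45.6296, and y* = 0.7078.

x* = 45.6296, y* = 0.7078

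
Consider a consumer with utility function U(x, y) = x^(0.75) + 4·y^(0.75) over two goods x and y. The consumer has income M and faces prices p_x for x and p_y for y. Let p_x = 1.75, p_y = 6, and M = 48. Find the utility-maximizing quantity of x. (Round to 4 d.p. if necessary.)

x* = 3.7308

MRS = MU_x/MU_y = (1/4)·(y/x)^(0.25). Set equal to p_x/p_y.
Solve for the ratio: y/x = [4·p_x/p_y]^(4).
With the ratio pinned down, the budget gives x* = M/(p_x + p_y·(y/x)) and y* = (y/x)·x*.
Numerically y/x = 1.852623, so x* = 48/(1.75 + 6·1.852623) = 3.7308.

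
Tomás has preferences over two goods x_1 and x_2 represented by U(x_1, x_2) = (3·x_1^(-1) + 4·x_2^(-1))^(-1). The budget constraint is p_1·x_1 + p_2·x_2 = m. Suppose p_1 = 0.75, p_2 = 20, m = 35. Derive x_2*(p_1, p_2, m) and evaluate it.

x_2* = 1.4987

MU_x_1 ∝ 3·x_1^(-2), MU_x_2 ∝ 4·x_2^(-2), so MRS = (3/4)·(x_2/x_1)^(2) = p_1/p_2.
Solve for the ratio: x_2/x_1 = [(4/3)·p_1/p_2]^(0.5).
Substitute x_2 = (x_2/x_1)·x_1 into the budget: x_1* = m/(p_1 + p_2·(x_2/x_1)).
Numerically x_2/x_1 = 0.223607, so x_1* = 35/(0.75 + 20·0.223607) = 6.7022 and x_2* = 0.223607·6.7022 = 1.4987.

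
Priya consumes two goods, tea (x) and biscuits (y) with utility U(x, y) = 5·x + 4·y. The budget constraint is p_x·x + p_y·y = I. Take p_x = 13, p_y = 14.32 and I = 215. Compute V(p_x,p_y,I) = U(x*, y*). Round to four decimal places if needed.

V = 82.6923

Perfect substitutes: compare marginal utility per dollar. 5/p_x vs 4/p_y → 0.3846 vs 0.2793.
x gives more utility per dollar, so spend all income on x: x* = I/p_x, y* = 0.
Numerically: x* = 16.5385, y* = 0.
Utility at the optimum: U(16.5385, 0) = 82.6923.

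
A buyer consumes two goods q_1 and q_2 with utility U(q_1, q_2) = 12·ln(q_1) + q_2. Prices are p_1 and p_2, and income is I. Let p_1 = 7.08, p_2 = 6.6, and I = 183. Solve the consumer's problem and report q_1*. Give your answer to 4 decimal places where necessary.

q_1* = 11.1864

MU_q_1 = 12/q_1, MU_q_2 = 1. Tangency: 12/q_1 = p_1/p_2.
So q_1*(p_1,p_2) = 12·p_2/p_1, independent of income; and q_2* = (I − 12·p_2)/p_2.
At the given prices: q_1* = 12·6.6/7.08 = 11.1864.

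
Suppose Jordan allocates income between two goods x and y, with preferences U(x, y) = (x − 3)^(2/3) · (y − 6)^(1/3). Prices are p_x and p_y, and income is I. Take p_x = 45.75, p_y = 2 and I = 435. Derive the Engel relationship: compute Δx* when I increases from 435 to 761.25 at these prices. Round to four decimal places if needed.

MRS = 2·(y−6)/(x−3). Tangency with p_x/p_y gives y−6 = (1/2)·(p_x/p_y)·(x−3).
Substituting into the budget: x* = 3 + 2/3·(I − 3·p_x − 6·p_y)/p_x, and y* = 6 + 1/3·(…)/p_y.
Discretionary income = 435 − 3·45.75 − 6·2 = 285.75; x* = 3 + 2/3·285.75/45.75 = 7.1639.
At I' = 761.25: x* = 11.918. Change: 11.918 − 7.1639 = 4.7541.

Δx* = 4.7541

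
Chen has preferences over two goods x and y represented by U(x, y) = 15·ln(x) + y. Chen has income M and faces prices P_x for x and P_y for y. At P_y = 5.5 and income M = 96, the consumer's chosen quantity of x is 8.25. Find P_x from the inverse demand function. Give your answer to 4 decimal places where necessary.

Set MRS = P_x/P_y: (15/x)/1 = P_x/P_y.
So x*(P_x,P_y) = 15·P_y/P_x, independent of income; and y* = (M − 15·P_y)/P_y.
Set x* = 8.25 in the demand function and solve for P_x: P_x = 10.

P_x = 10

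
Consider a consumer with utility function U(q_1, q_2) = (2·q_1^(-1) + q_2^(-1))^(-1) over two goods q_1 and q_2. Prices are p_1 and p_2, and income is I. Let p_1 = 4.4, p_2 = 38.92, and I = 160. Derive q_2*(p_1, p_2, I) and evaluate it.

q_2* = 2.7862

MU_q_1 ∝ 2·q_1^(-2), MU_q_2 ∝ q_2^(-2), so MRS = 2·(q_2/q_1)^(2) = p_1/p_2.
Hence q_2/q_1 = ((1/2)·p_1/p_2)^(1/(2)), i.e. raised to the 0.5 power.
Substitute q_2 = (q_2/q_1)·q_1 into the budget: q_1* = I/(p_1 + p_2·(q_2/q_1)).
Numerically q_2/q_1 = 0.237752, so q_1* = 160/(4.4 + 38.92·0.237752) = 11.7188 and q_2* = 0.237752·11.7188 = 2.7862.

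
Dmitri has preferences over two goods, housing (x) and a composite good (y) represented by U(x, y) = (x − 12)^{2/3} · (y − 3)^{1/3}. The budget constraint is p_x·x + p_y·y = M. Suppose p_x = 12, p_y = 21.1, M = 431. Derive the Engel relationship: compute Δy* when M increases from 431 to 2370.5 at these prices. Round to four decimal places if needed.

Δy* = 30.6398

This is Cobb-Douglas in (x−12, y−3): tangency gives 2/3·p_y·(y−3) = 1/3·p_x·(x−12).
After buying the subsistence bundle (12, 3), a share 2/3 of the remaining income goes to x: x* = 12 + 2/3·(M − 12p_x − 3p_y)/p_x.
Discretionary income = 431 − 12·12 − 3·21.1 = 223.7; y* = 3 + 1/3·223.7/21.1 = 6.534.
At M' = 2370.5: y* = 37.1738. Change: 37.1738 − 6.534 = 30.6398.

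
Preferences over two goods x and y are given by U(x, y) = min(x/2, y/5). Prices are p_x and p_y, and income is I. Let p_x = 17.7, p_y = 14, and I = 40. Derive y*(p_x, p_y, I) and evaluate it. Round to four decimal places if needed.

y* = 1.8975

Demand: x*(p_x,p_y,I) = 2·I/(2·p_x + 5·p_y), y* = 5·I/(2·p_x + 5·p_y).
Here 2·17.7 + 5·14 = 105.4, giving y* = 1.8975.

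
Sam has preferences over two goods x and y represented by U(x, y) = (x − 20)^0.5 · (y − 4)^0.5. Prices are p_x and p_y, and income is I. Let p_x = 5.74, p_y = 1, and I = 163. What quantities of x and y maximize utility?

After buying the subsistence bundle (20, 4), a share 0.5 of the remaining income goes to x: x* = 20 + 0.5·(I − 20p_x − 4p_y)/p_x.
Discretionary income = 163 − 20·5.74 − 4·1 = 44.2; x* = 20 + 0.5·44.2/5.74 = 23.8502; y* = 4 + 0.5·44.2/1 = 26.1.

x* = 23.8502, y* = 26.1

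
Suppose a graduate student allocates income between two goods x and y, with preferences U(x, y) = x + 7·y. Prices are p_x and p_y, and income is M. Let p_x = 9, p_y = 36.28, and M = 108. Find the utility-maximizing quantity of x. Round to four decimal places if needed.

Perfect substitutes: compare marginal utility per dollar. 1/p_x vs 7/p_y → 0.1111 vs 0.1929.
y gives more utility per dollar, so spend all income on y: y* = M/p_y, x* = 0.
Numerically: x* = 0, y* = 2.9768.

x* = 0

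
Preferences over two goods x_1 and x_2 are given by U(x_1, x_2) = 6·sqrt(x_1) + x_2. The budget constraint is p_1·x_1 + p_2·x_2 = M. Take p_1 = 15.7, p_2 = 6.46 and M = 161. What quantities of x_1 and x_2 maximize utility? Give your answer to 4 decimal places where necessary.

x_1* = 1.5237, x_2* = 21.2194

Plugging in: x_1* = (3·6.46/15.7)² = 1.5237, x_2* = 21.2194.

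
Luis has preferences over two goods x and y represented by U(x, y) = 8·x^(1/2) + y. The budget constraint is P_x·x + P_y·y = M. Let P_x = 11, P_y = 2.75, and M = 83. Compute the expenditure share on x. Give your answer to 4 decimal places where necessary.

share on x = 0.1325

Set MRS = P_x/P_y: 4·x^(−1/2) = P_x/P_y.
Solve: √x = 4·P_y/P_x, so x*(P_x,P_y) = (4·P_y/P_x)², and y* = (M − P_x·x*)/P_y.
Plugging in: x* = (4·2.75/11)² = 1, y* = 26.1818.
Expenditure on x: 11·1 = 11; share = 0.1325.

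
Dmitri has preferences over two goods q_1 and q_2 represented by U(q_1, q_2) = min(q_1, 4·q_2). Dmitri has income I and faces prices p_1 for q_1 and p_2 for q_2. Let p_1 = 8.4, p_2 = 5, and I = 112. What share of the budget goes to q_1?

share on q_1 = 0.8705

Leontief preferences: the optimum is at the kink where q_1/4 = q_2/1, i.e. q_2 = (1/4)·q_1.
Budget: p_1·q_1 + p_2·(1/4)·q_1 = I, so (4·p_1 + p_2)·q_1 = 4·I.
Demand: q_1*(p_1,p_2,I) = 4·I/(4·p_1 + p_2), q_2* = I/(4·p_1 + p_2).
Here 4·8.4 + 5 = 38.6, giving q_1* = 11.6062 and q_2* = 2.9016.
Expenditure on q_1: 8.4·11.6062 = 97.4922; share = 0.8705.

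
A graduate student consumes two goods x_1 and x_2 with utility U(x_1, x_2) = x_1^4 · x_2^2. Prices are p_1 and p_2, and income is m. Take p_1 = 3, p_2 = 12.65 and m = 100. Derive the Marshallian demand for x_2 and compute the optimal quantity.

x_2* = 2.635

The MRS is 2·x_2/x_1. Set MRS = p_1/p_2.
Rearranging, p_2·x_2 = (1/2)·p_1·x_1. Substituting into the budget gives p_1·x_1·(1 + (1/2)) = m.
Demand: x_1*(p_1,p_2,m) = 2/3·m/p_1 and x_2* = 1/3·m/p_2.
At p_1=3, p_2=12.65, m=100: x_2* = 1/3·100/12.65 = 2.635.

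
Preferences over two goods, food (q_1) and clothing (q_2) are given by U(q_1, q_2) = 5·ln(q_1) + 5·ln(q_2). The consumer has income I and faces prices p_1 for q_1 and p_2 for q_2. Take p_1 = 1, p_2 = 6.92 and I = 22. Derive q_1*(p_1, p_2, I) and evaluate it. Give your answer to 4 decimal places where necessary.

q_1* = 11

MU_q_1/MU_q_2 = (5·q_2)/(5·q_1); tangency sets this equal to p_1/p_2.
Rearranging, p_2·q_2 = p_1·q_1. Substituting into the budget gives p_1·q_1·(1 + 1) = I.
Demand: q_1*(p_1,p_2,I) = 0.5·I/p_1 and q_2* = 0.5·I/p_2.
At p_1=1, p_2=6.92, I=22: q_1* = 0.5·22/1 = 11.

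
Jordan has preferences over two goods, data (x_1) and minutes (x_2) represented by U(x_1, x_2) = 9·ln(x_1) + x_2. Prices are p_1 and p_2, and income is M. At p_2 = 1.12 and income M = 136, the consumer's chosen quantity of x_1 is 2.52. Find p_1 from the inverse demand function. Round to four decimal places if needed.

MU_x_1 = 9/x_1, MU_x_2 = 1. Tangency: 9/x_1 = p_1/p_2.
So x_1*(p_1,p_2) = 9·p_2/p_1, independent of income; and x_2* = (M − 9·p_2)/p_2.
Set x_1* = 2.52 in the demand function and solve for p_1: p_1 = 4.

p_1 = 4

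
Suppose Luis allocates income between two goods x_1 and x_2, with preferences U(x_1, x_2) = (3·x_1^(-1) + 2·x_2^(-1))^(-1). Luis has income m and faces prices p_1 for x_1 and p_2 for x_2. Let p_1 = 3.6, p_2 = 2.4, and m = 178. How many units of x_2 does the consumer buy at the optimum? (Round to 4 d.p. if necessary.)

x_2* = 29.6667

Substitute x_2 = (x_2/x_1)·x_1 into the budget: x_1* = m/(p_1 + p_2·(x_2/x_1)).
Numerically x_2/x_1 = 1, so x_1* = 178/(3.6 + 2.4·1) = 29.6667 and x_2* = 1·29.6667 = 29.6667.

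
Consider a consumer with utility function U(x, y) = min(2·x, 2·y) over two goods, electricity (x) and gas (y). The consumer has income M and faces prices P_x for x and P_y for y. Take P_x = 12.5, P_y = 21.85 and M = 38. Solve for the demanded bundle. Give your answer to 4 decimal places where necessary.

x* = 1.1063, y* = 1.1063

With perfect complements, no substitution: consume in ratio x:y = 2:2.
Budget: P_x·x + P_y·x = M, so (2·P_x + 2·P_y)·x = 2·M.
Demand: x*(P_x,P_y,M) = 2·M/(2·P_x + 2·P_y), y* = 2·M/(2·P_x + 2·P_y).
Here 2·12.5 + 2·21.85 = 68.7, giving x* = 1.1063 and y* = 1.1063.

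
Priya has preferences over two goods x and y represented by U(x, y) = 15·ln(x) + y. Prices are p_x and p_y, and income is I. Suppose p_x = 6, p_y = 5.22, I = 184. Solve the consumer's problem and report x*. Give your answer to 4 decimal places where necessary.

At the given prices: x* = 15·5.22/6 = 13.05.

x* = 13.05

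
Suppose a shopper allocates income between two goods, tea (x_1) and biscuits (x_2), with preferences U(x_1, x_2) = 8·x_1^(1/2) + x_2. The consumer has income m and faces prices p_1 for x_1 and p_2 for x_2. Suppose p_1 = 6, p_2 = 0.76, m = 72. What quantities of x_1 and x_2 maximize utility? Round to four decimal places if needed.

Set MRS = p_1/p_2: 4·x_1^(−1/2) = p_1/p_2.
Thus x_1* = (4·p_2/p_1)² — independent of m — with the rest of income spent on x_2.
Plugging in: x_1* = (4·0.76/6)² = 0.2567, x_2* = 92.7102.

x_1* = 0.2567, x_2* = 92.7102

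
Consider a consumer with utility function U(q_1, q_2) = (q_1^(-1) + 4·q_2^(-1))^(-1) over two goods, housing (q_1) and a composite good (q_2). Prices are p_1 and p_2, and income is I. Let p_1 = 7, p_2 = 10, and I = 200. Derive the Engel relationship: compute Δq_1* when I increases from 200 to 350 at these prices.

Δq_1* = 6.3203

MRS = MU_q_1/MU_q_2 = (1/4)·(q_2/q_1)^(2). Set equal to p_1/p_2.
Solve for the ratio: q_2/q_1 = [4·p_1/p_2]^(0.5).
Substitute q_2 = (q_2/q_1)·q_1 into the budget: q_1* = I/(p_1 + p_2·(q_2/q_1)).
Numerically q_2/q_1 = 1.67332, so q_1* = 200/(7 + 10·1.67332) = 8.427.
At I' = 350: q_1* = 14.7473. Change: 14.7473 − 8.427 = 6.3203.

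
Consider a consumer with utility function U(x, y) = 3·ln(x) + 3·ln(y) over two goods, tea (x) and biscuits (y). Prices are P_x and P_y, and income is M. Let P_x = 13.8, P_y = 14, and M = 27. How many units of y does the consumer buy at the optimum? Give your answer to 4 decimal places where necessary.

y* = 0.9643

The MRS is y/x. Set MRS = P_x/P_y.
So 3·P_y·y = 3·P_x·x; combined with the budget, a share 0.5 of income goes to x.
Demand: x*(P_x,P_y,M) = 0.5·M/P_x and y* = 0.5·M/P_y.
At P_x=13.8, P_y=14, M=27: y* = 0.5·27/14 = 0.9643.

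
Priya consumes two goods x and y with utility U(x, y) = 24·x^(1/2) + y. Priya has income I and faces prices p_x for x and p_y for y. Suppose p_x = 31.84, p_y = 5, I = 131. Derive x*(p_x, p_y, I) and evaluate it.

x* = 3.551

Set MRS = p_x/p_y: 12·x^(−1/2) = p_x/p_y.
Solve: √x = 12·p_y/p_x, so x*(p_x,p_y) = (12·p_y/p_x)², and y* = (I − p_x·x*)/p_y.
Plugging in: x* = (12·5/31.84)² = 3.551.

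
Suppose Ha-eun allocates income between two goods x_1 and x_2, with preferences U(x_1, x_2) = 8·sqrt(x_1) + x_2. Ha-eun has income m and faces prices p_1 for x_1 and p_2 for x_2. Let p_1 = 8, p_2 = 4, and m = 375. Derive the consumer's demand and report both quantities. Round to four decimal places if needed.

x_1* = 4, x_2* = 85.75

Utility is quasi-linear in x_2; the FOC for x_1 is 4/√x_1 = p_1/p_2.
Solve: √x_1 = 4·p_2/p_1, so x_1*(p_1,p_2) = (4·p_2/p_1)², and x_2* = (m − p_1·x_1*)/p_2.
Plugging in: x_1* = (4·4/8)² = 4, x_2* = 85.75.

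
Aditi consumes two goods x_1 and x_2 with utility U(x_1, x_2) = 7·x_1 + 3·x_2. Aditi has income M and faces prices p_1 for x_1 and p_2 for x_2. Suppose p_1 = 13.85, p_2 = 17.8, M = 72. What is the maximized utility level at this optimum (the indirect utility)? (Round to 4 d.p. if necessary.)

V = 36.3899

Linear utility — the consumer picks whichever good has higher MU/price: 7/13.85 = 0.5054 vs 3/17.8 = 0.1685.
x_1 gives more utility per dollar, so spend all income on x_1: x_1* = M/p_1, x_2* = 0.
Numerically: x_1* = 5.1986, x_2* = 0.
Utility at the optimum: U(5.1986, 0) = 36.3899.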